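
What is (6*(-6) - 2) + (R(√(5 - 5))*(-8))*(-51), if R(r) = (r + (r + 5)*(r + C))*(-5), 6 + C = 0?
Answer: 61162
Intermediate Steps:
C = -6 (C = -6 + 0 = -6)
R(r) = -5*r - 5*(-6 + r)*(5 + r) (R(r) = (r + (r + 5)*(r - 6))*(-5) = (r + (5 + r)*(-6 + r))*(-5) = (r + (-6 + r)*(5 + r))*(-5) = -5*r - 5*(-6 + r)*(5 + r))
(6*(-6) - 2) + (R(√(5 - 5))*(-8))*(-51) = (6*(-6) - 2) + ((150 - 5*(√(5 - 5))²)*(-8))*(-51) = (-36 - 2) + ((150 - 5*(√0)²)*(-8))*(-51) = -38 + ((150 - 5*0²)*(-8))*(-51) = -38 + ((150 - 5*0)*(-8))*(-51) = -38 + ((150 + 0)*(-8))*(-51) = -38 + (150*(-8))*(-51) = -38 - 1200*(-51) = -38 + 61200 = 61162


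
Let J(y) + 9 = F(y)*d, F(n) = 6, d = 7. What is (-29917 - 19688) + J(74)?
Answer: -49572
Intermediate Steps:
J(y) = 33 (J(y) = -9 + 6*7 = -9 + 42 = 33)
(-29917 - 19688) + J(74) = (-29917 - 19688) + 33 = -49605 + 33 = -49572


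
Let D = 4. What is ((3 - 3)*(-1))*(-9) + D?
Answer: 4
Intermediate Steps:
((3 - 3)*(-1))*(-9) + D = ((3 - 3)*(-1))*(-9) + 4 = (0*(-1))*(-9) + 4 = 0*(-9) + 4 = 0 + 4 = 4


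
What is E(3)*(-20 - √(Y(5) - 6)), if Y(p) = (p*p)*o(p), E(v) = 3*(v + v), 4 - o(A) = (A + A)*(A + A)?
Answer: -360 - 18*I*√2406 ≈ -360.0 - 882.92*I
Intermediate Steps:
o(A) = 4 - 4*A² (o(A) = 4 - (A + A)*(A + A) = 4 - 2*A*2*A = 4 - 4*A²)
E(v) = 6*v (E(v) = 3*(2*v) = 6*v)
Y(p) = p²*(4 - 4*p²) (Y(p) = (p*p)*(4 - 4*p²) = p²*(4 - 4*p²))
E(3)*(-20 - √(Y(5) - 6)) = (6*3)*(-20 - √(4*5²*(1 - 1*5²) - 6)) = 18*(-20 - √(4*25*(1 - 1*25) - 6)) = 18*(-20 - √(4*25*(1 - 25) - 6)) = 18*(-20 - √(4*25*(-24) - 6)) = 18*(-20 - √(-2400 - 6)) = 18*(-20 - √(-2406)) = 18*(-20 - I*√2406) = -360 - 18*I*√2406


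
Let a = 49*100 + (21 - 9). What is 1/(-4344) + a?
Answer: 21337727/4344 ≈ 4912.0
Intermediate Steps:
a = 4912 (a = 4900 + 12 = 4912)
1/(-4344) + a = 1/(-4344) + 4912 = -1/4344 + 4912 = 21337727/4344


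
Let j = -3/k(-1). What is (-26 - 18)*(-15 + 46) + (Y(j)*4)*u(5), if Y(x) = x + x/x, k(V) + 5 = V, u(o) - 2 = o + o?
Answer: -1292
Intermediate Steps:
u(o) = 2 + 2*o (u(o) = 2 + (o + o) = 2 + 2*o)
k(V) = -5 + V
j = ½ (j = -3/(-5 - 1) = -3/(-6) = -3*(-⅙) = ½ ≈ 0.50000)
Y(x) = 1 + x (Y(x) = x + 1 = 1 + x)
(-26 - 18)*(-15 + 46) + (Y(j)*4)*u(5) = (-26 - 18)*(-15 + 46) + ((1 + ½)*4)*(2 + 2*5) = -44*31 + ((3/2)*4)*(2 + 10) = -1364 + 6*12 = -1364 + 72 = -1292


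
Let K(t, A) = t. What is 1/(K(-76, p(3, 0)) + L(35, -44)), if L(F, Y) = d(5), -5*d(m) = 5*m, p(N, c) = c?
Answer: -1/81 ≈ -0.012346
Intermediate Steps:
d(m) = -m
L(F, Y) = -5 (L(F, Y) = -1*5 = -5)
1/(K(-76, p(3, 0)) + L(35, -44)) = 1/(-76 - 5) = 1/(-81) = -1/81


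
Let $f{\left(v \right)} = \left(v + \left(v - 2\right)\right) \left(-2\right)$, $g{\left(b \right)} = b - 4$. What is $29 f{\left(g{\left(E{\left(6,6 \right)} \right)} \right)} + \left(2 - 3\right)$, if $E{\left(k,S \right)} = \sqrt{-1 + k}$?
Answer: $579 - 116 \sqrt{5} \approx 319.62$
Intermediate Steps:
$g{\left(b \right)} = -4 + b$ ($g{\left(b \right)} = b - 4 = -4 + b$)
$f{\left(v \right)} = 4 - 4 v$ ($f{\left(v \right)} = \left(v + \left(-2 + v\right)\right) \left(-2\right) = \left(-2 + 2 v\right) \left(-2\right) = 4 - 4 v$)
$29 f{\left(g{\left(E{\left(6,6 \right)} \right)} \right)} + \left(2 - 3\right) = 29 \left(4 - 4 \left(-4 + \sqrt{-1 + 6}\right)\right) + \left(2 - 3\right) = 29 \left(4 - 4 \left(-4 + \sqrt{5}\right)\right) - 1 = 29 \left(4 + \left(16 - 4 \sqrt{5}\right)\right) - 1 = 29 \left(20 - 4 \sqrt{5}\right) - 1 = \left(580 - 116 \sqrt{5}\right) - 1 = 579 - 116 \sqrt{5}$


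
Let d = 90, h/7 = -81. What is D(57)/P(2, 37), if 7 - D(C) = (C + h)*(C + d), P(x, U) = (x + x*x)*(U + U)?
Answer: 74977/444 ≈ 168.87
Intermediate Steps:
h = -567 (h = 7*(-81) = -567)
P(x, U) = 2*U*(x + x**2) (P(x, U) = (x + x**2)*(2*U) = 2*U*(x + x**2))
D(C) = 7 - (-567 + C)*(90 + C) (D(C) = 7 - (C - 567)*(C + 90) = 7 - (-567 + C)*(90 + C))
D(57)/P(2, 37) = (51037 - 1*57**2 + 477*57)/((2*37*2*(1 + 2))) = (51037 - 1*3249 + 27189)/((2*37*2*3)) = (51037 - 3249 + 27189)/444 = 74977*(1/444) = 74977/444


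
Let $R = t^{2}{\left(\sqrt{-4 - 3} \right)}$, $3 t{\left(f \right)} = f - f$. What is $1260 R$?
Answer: $0$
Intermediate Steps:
$t{\left(f \right)} = 0$ ($t{\left(f \right)} = \frac{f - f}{3} = \frac{1}{3} \cdot 0 = 0$)
$R = 0$ ($R = 0^{2} = 0$)
$1260 R = 1260 \cdot 0 = 0$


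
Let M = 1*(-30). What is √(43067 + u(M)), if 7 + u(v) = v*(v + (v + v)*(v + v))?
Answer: 2*I*√16010 ≈ 253.06*I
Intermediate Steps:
M = -30
u(v) = -7 + v*(v + 4*v²) (u(v) = -7 + v*(v + (v + v)*(v + v)) = -7 + v*(v + (2*v)*(2*v)) = -7 + v*(v + 4*v²))
√(43067 + u(M)) = √(43067 + (-7 + (-30)² + 4*(-30)³)) = √(43067 + (-7 + 900 + 4*(-27000))) = √(43067 + (-7 + 900 - 108000)) = √(43067 - 107107) = √(-64040) = 2*I*√16010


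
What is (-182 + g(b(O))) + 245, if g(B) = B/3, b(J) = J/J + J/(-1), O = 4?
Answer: 62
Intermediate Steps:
b(J) = 1 - J (b(J) = 1 + J*(-1) = 1 - J)
g(B) = B/3 (g(B) = B*(⅓) = B/3)
(-182 + g(b(O))) + 245 = (-182 + (1 - 1*4)/3) + 245 = (-182 + (1 - 4)/3) + 245 = (-182 + (⅓)*(-3)) + 245 = (-182 - 1) + 245 = -183 + 245 = 62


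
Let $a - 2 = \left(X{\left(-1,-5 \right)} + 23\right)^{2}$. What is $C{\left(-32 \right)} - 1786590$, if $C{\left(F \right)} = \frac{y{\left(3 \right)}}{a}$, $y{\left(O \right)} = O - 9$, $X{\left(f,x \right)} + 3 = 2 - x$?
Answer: $- \frac{1305997296}{731} \approx -1.7866 \cdot 10^{6}$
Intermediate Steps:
$X{\left(f,x \right)} = -1 - x$ ($X{\left(f,x \right)} = -3 - \left(-2 + x\right) = -1 - x$)
$y{\left(O \right)} = -9 + O$
$a = 731$ ($a = 2 + \left(\left(-1 - -5\right) + 23\right)^{2} = 2 + \left(\left(-1 + 5\right) + 23\right)^{2} = 2 + \left(4 + 23\right)^{2} = 2 + 27^{2} = 2 + 729 = 731$)
$C{\left(F \right)} = - \frac{6}{731}$ ($C{\left(F \right)} = \frac{-9 + 3}{731} = \left(-6\right) \frac{1}{731} = - \frac{6}{731}$)
$C{\left(-32 \right)} - 1786590 = - \frac{6}{731} - 1786590 = - \frac{1305997296}{731}$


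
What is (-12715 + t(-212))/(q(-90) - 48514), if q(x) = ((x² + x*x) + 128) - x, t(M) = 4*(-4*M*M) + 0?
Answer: 731819/32096 ≈ 22.801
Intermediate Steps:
t(M) = -16*M² (t(M) = 4*(-4*M²) + 0 = -16*M² + 0 = -16*M²)
q(x) = 128 - x + 2*x² (q(x) = ((x² + x²) + 128) - x = (2*x² + 128) - x = (128 + 2*x²) - x = 128 - x + 2*x²)
(-12715 + t(-212))/(q(-90) - 48514) = (-12715 - 16*(-212)²)/((128 - 1*(-90) + 2*(-90)²) - 48514) = (-12715 - 16*44944)/((128 + 90 + 2*8100) - 48514) = (-12715 - 719104)/((128 + 90 + 16200) - 48514) = -731819/(16418 - 48514) = -731819/(-32096) = -731819*(-1/32096) = 731819/32096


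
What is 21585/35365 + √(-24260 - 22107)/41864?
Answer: 4317/7073 + I*√46367/41864 ≈ 0.61035 + 0.0051436*I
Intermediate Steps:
21585/35365 + √(-24260 - 22107)/41864 = 21585*(1/35365) + √(-46367)*(1/41864) = 4317/7073 + (I*√46367)*(1/41864) = 4317/7073 + I*√46367/41864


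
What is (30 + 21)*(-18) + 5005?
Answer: 4087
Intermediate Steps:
(30 + 21)*(-18) + 5005 = 51*(-18) + 5005 = -918 + 5005 = 4087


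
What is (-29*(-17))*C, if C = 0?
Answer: 0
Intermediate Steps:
(-29*(-17))*C = -29*(-17)*0 = 493*0 = 0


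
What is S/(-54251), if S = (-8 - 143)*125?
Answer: 18875/54251 ≈ 0.34792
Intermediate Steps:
S = -18875 (S = -151*125 = -18875)
S/(-54251) = -18875/(-54251) = -18875*(-1/54251) = 18875/54251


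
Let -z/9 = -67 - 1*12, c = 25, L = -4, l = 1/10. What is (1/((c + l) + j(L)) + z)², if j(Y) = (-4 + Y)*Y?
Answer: 164828692081/326041 ≈ 5.0555e+5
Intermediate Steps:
l = ⅒ ≈ 0.10000
j(Y) = Y*(-4 + Y)
z = 711 (z = -9*(-67 - 1*12) = -9*(-67 - 12) = -9*(-79) = 711)
(1/((c + l) + j(L)) + z)² = (1/((25 + ⅒) - 4*(-4 - 4)) + 711)² = (1/(251/10 - 4*(-8)) + 711)² = (1/(251/10 + 32) + 711)² = (1/(571/10) + 711)² = (10/571 + 711)² = (405991/571)² = 164828692081/326041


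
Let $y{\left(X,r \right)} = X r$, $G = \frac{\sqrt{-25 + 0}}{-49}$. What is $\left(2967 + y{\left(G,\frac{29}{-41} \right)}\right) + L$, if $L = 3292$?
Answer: $6259 + \frac{145 i}{2009} \approx 6259.0 + 0.072175 i$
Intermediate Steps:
$G = - \frac{5 i}{49}$ ($G = \sqrt{-25} \left(- \frac{1}{49}\right) = 5 i \left(- \frac{1}{49}\right) = - \frac{5 i}{49} \approx - 0.10204 i$)
$\left(2967 + y{\left(G,\frac{29}{-41} \right)}\right) + L = \left(2967 + - \frac{5 i}{49} \frac{29}{-41}\right) + 3292 = \left(2967 + - \frac{5 i}{49} \cdot 29 \left(- \frac{1}{41}\right)\right) + 3292 = \left(2967 + - \frac{5 i}{49} \left(- \frac{29}{41}\right)\right) + 3292 = \left(2967 + \frac{145 i}{2009}\right) + 3292 = 6259 + \frac{145 i}{2009}$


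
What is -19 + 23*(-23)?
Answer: -548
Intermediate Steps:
-19 + 23*(-23) = -19 - 529 = -548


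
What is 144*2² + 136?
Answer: 712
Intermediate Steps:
144*2² + 136 = 144*4 + 136 = 576 + 136 = 712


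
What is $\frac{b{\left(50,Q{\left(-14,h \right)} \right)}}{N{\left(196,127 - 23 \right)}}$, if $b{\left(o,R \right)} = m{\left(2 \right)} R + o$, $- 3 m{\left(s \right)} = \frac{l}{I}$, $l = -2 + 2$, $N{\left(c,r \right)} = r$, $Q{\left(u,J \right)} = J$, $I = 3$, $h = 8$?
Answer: $\frac{25}{52} \approx 0.48077$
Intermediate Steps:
$l = 0$
$m{\left(s \right)} = 0$ ($m{\left(s \right)} = - \frac{0 \cdot \frac{1}{3}}{3} = \left(- \frac{1}{3}\right) 0 = 0$)
$b{\left(o,R \right)} = o$ ($b{\left(o,R \right)} = 0 R + o = 0 + o = o$)
$\frac{b{\left(50,Q{\left(-14,h \right)} \right)}}{N{\left(196,127 - 23 \right)}} = \frac{50}{127 - 23} = \frac{50}{104} = 50 \cdot \frac{1}{104} = \frac{25}{52}$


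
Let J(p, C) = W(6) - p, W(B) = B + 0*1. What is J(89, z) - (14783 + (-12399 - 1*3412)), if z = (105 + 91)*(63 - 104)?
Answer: 945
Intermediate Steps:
W(B) = B (W(B) = B + 0 = B)
z = -8036 (z = 196*(-41) = -8036)
J(p, C) = 6 - p
J(89, z) - (14783 + (-12399 - 1*3412)) = (6 - 1*89) - (14783 + (-12399 - 1*3412)) = (6 - 89) - (14783 + (-12399 - 3412)) = -83 - (14783 - 15811) = -83 - 1*(-1028) = -83 + 1028 = 945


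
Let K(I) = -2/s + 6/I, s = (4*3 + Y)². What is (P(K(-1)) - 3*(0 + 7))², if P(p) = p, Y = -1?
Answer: 10686361/14641 ≈ 729.89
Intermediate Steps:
s = 121 (s = (4*3 - 1)² = (12 - 1)² = 11² = 121)
K(I) = -2/121 + 6/I
(P(K(-1)) - 3*(0 + 7))² = ((-2/121 + 6/(-1)) - 3*(0 + 7))² = ((-2/121 + 6*(-1)) - 3*7)² = ((-2/121 - 6) - 21)² = (-728/121 - 21)² = (-3269/121)² = 10686361/14641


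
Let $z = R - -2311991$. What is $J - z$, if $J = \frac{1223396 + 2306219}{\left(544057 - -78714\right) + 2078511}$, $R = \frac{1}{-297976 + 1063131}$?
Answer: $- \frac{4778650176382797567}{2066899428710} \approx -2.312 \cdot 10^{6}$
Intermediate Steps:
$R = \frac{1}{765155} \approx 1.3069 \cdot 10^{-6}$
$z = \frac{1769031473606}{765155}$ ($z = \frac{1}{765155} - -2311991 = \frac{1}{765155} + 2311991 = \frac{1769031473606}{765155} \approx 2.312 \cdot 10^{6}$)
$J = \frac{3529615}{2701282}$ ($J = \frac{3529615}{\left(544057 + 78714\right) + 2078511} = \frac{3529615}{622771 + 2078511} = \frac{3529615}{2701282} \approx 1.3066$)
$J - z = \frac{3529615}{2701282} - \frac{1769031473606}{765155} = - \frac{4778650176382797567}{2066899428710}$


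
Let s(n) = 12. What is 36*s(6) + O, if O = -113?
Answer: 319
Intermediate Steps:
36*s(6) + O = 36*12 - 113 = 432 - 113 = 319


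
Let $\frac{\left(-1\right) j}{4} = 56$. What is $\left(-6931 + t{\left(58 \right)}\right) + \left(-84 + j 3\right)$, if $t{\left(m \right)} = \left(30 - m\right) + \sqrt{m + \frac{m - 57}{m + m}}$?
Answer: $-7715 + \frac{\sqrt{195141}}{58} \approx -7707.4$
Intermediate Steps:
$j = -224$ ($j = \left(-4\right) 56 = -224$)
$t{\left(m \right)} = 30 + \sqrt{m + \frac{-57 + m}{2 m}} - m$ ($t{\left(m \right)} = \left(30 - m\right) + \sqrt{m + \frac{-57 + m}{2 m}} = 30 + \sqrt{m + \frac{-57 + m}{2 m}} - m$)
$\left(-6931 + t{\left(58 \right)}\right) + \left(-84 + j 3\right) = \left(-6931 + \left(30 + \frac{\sqrt{2 - \frac{114}{58} + 4 \cdot 58}}{2} - 58\right)\right) - 756 = \left(-6931 + \left(30 + \frac{\sqrt{2 - \frac{57}{29} + 232}}{2} - 58\right)\right) - 756 = \left(-6931 + \left(30 + \frac{\sqrt{\frac{6729}{29}}}{2} - 58\right)\right) - 756 = \left(-6931 + \left(30 + \frac{\frac{1}{29} \sqrt{195141}}{2} - 58\right)\right) - 756 = \left(-6931 + \left(30 + \frac{\sqrt{195141}}{58} - 58\right)\right) - 756 = \left(-6931 - \left(28 - \frac{\sqrt{195141}}{58}\right)\right) - 756 = \left(-6959 + \frac{\sqrt{195141}}{58}\right) - 756 = -7715 + \frac{\sqrt{195141}}{58}$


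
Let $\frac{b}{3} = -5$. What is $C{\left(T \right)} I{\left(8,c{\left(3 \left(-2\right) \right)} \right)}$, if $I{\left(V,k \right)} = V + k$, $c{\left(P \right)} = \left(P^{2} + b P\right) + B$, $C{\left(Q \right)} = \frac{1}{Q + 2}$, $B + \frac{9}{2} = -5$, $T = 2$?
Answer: $\frac{249}{8} \approx 31.125$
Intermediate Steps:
$b = -15$ ($b = 3 \left(-5\right) = -15$)
$B = - \frac{19}{2}$ ($B = - \frac{9}{2} - 5 = - \frac{19}{2} \approx -9.5$)
$C{\left(Q \right)} = \frac{1}{2 + Q}$
$c{\left(P \right)} = - \frac{19}{2} + P^{2} - 15 P$ ($c{\left(P \right)} = \left(P^{2} - 15 P\right) - \frac{19}{2} = - \frac{19}{2} + P^{2} - 15 P$)
$C{\left(T \right)} I{\left(8,c{\left(3 \left(-2\right) \right)} \right)} = \frac{8 - \left(\frac{19}{2} - 36 + 15 \cdot 3 \left(-2\right)\right)}{2 + 2} = \frac{8 - \left(- \frac{161}{2} - 36\right)}{4} = \frac{8 + \left(- \frac{19}{2} + 36 + 90\right)}{4} = \frac{8 + \frac{233}{2}}{4} = \frac{1}{4} \cdot \frac{249}{2} = \frac{249}{8}$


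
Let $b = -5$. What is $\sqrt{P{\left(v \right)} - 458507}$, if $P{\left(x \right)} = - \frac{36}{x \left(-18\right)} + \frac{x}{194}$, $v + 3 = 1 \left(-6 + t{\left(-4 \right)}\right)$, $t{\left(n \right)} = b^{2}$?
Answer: $\frac{i \sqrt{69025446574}}{388} \approx 677.13 i$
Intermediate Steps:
$t{\left(n \right)} = 25$ ($t{\left(n \right)} = \left(-5\right)^{2} = 25$)
$v = 16$ ($v = -3 + 1 \left(-6 + 25\right) = -3 + 1 \cdot 19 = -3 + 19 = 16$)
$P{\left(x \right)} = \frac{2}{x} + \frac{x}{194}$ ($P{\left(x \right)} = - \frac{36}{\left(-18\right) x} + x \frac{1}{194} = - 36 \left(- \frac{1}{18 x}\right) + \frac{x}{194} = \frac{2}{x} + \frac{x}{194}$)
$\sqrt{P{\left(v \right)} - 458507} = \sqrt{\left(\frac{2}{16} + \frac{1}{194} \cdot 16\right) - 458507} = \sqrt{\left(2 \cdot \frac{1}{16} + \frac{8}{97}\right) - 458507} = \sqrt{\left(\frac{1}{8} + \frac{8}{97}\right) - 458507} = \sqrt{\frac{161}{776} - 458507} = \sqrt{- \frac{355801271}{776}} = \frac{i \sqrt{69025446574}}{388}$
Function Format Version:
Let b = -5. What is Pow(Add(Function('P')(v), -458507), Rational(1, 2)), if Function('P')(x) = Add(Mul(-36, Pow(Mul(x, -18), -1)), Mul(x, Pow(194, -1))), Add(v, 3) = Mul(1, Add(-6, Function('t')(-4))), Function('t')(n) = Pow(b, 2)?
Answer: Mul(Rational(1, 388), I, Pow(69025446574, Rational(1, 2))) ≈ Mul(677.13, I)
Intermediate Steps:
Function('t')(n) = 25 (Function('t')(n) = Pow(-5, 2) = 25)
v = 16 (v = Add(-3, Mul(1, Add(-6, 25))) = Add(-3, Mul(1, 19)) = Add(-3, 19) = 16)
Function('P')(x) = Add(Mul(2, Pow(x, -1)), Mul(Rational(1, 194), x)) (Function('P')(x) = Add(Mul(-36, Pow(Mul(-18, x), -1)), Mul(x, Rational(1, 194))) = Add(Mul(-36, Mul(Rational(-1, 18), Pow(x, -1))), Mul(Rational(1, 194), x)) = Add(Mul(2, Pow(x, -1)), Mul(Rational(1, 194), x)))
Pow(Add(Function('P')(v), -458507), Rational(1, 2)) = Pow(Add(Add(Mul(2, Pow(16, -1)), Mul(Rational(1, 194), 16)), -458507), Rational(1, 2)) = Pow(Add(Add(Mul(2, Rational(1, 16)), Rational(8, 97)), -458507), Rational(1, 2)) = Pow(Add(Add(Rational(1, 8), Rational(8, 97)), -458507), Rational(1, 2)) = Pow(Add(Rational(161, 776), -458507), Rational(1, 2)) = Pow(Rational(-355801271, 776), Rational(1, 2)) = Mul(Rational(1, 388), I, Pow(69025446574, Rational(1, 2)))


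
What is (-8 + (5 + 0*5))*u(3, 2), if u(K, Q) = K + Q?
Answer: -15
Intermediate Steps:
(-8 + (5 + 0*5))*u(3, 2) = (-8 + (5 + 0*5))*(3 + 2) = (-8 + (5 + 0))*5 = (-8 + 5)*5 = -3*5 = -15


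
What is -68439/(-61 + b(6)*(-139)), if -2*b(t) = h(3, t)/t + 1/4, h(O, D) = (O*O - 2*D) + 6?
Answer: 547512/71 ≈ 7711.4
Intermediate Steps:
h(O, D) = 6 + O**2 - 2*D (h(O, D) = (O**2 - 2*D) + 6 = 6 + O**2 - 2*D)
b(t) = -1/8 - (15 - 2*t)/(2*t) (b(t) = -((6 + 3**2 - 2*t)/t + 1/4)/2 = -((6 + 9 - 2*t)/t + 1*(1/4))/2 = -((15 - 2*t)/t + 1/4)/2 = -(1/4 + (15 - 2*t)/t)/2 = -1/8 - (15 - 2*t)/(2*t))
-68439/(-61 + b(6)*(-139)) = -68439/(-61 + ((1/8)*(-60 + 7*6)/6)*(-139)) = -68439/(-61 + ((1/8)*(1/6)*(-60 + 42))*(-139)) = -68439/(-61 + ((1/8)*(1/6)*(-18))*(-139)) = -68439/(-61 - 3/8*(-139)) = -68439/(-61 + 417/8) = -68439/(-71/8) = -68439*(-8/71) = 547512/71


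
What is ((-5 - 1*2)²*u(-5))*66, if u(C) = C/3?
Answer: -5390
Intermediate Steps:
u(C) = C/3 (u(C) = C*(⅓) = C/3)
((-5 - 1*2)²*u(-5))*66 = ((-5 - 1*2)²*((⅓)*(-5)))*66 = ((-5 - 2)²*(-5/3))*66 = ((-7)²*(-5/3))*66 = (49*(-5/3))*66 = -245/3*66 = -5390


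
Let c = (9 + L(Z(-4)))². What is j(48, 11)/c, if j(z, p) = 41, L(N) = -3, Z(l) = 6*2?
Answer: 41/36 ≈ 1.1389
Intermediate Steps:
Z(l) = 12
c = 36 (c = (9 - 3)² = 6² = 36)
j(48, 11)/c = 41/36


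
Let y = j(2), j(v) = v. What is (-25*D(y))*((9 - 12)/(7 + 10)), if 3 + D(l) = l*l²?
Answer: 375/17 ≈ 22.059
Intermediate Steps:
y = 2
D(l) = -3 + l³ (D(l) = -3 + l*l² = -3 + l³)
(-25*D(y))*((9 - 12)/(7 + 10)) = (-25*(-3 + 2³))*((9 - 12)/(7 + 10)) = (-25*(-3 + 8))*(-3/17) = (-25*5)*(-3*1/17) = -125*(-3/17) = 375/17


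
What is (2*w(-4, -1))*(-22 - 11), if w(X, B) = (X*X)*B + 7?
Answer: 594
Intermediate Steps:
w(X, B) = 7 + B*X² (w(X, B) = X²*B + 7 = B*X² + 7 = 7 + B*X²)
(2*w(-4, -1))*(-22 - 11) = (2*(7 - 1*(-4)²))*(-22 - 11) = (2*(7 - 1*16))*(-33) = (2*(7 - 16))*(-33) = (2*(-9))*(-33) = -18*(-33) = 594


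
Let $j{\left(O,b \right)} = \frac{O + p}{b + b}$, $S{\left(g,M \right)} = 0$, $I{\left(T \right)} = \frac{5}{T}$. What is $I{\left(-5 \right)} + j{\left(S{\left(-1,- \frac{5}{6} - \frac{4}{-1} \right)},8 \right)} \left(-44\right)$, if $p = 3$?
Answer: $- \frac{37}{4} \approx -9.25$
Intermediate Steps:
$j{\left(O,b \right)} = \frac{3 + O}{2 b}$ ($j{\left(O,b \right)} = \frac{O + 3}{b + b} = \frac{3 + O}{2 b}$)
$I{\left(-5 \right)} + j{\left(S{\left(-1,- \frac{5}{6} - \frac{4}{-1} \right)},8 \right)} \left(-44\right) = \frac{5}{-5} + \frac{3 + 0}{2 \cdot 8} \left(-44\right) = 5 \left(- \frac{1}{5}\right) + \frac{1}{2} \cdot \frac{1}{8} \cdot 3 \left(-44\right) = -1 + \frac{3}{16} \left(-44\right) = -1 - \frac{33}{4} = - \frac{37}{4}$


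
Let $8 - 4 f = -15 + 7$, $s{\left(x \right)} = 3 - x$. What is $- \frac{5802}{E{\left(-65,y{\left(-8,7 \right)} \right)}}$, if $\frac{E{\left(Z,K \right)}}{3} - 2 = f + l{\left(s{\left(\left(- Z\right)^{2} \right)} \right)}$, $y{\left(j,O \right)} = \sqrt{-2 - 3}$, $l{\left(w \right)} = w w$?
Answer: $- \frac{967}{8912645} \approx -0.0001085$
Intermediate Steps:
$f = 4$ ($f = 2 - \frac{-15 + 7}{4} = 2 - -2 = 2 + 2 = 4$)
$l{\left(w \right)} = w^{2}$
$y{\left(j,O \right)} = i \sqrt{5}$ ($y{\left(j,O \right)} = \sqrt{-5} = i \sqrt{5}$)
$E{\left(Z,K \right)} = 18 + 3 \left(3 - Z^{2}\right)^{2}$ ($E{\left(Z,K \right)} = 6 + 3 \left(4 + \left(3 - \left(- Z\right)^{2}\right)^{2}\right) = 6 + 3 \left(4 + \left(3 - Z^{2}\right)^{2}\right) = 6 + \left(12 + 3 \left(3 - Z^{2}\right)^{2}\right) = 18 + 3 \left(3 - Z^{2}\right)^{2}$)
$- \frac{5802}{E{\left(-65,y{\left(-8,7 \right)} \right)}} = - \frac{5802}{18 + 3 \left(-3 + \left(-65\right)^{2}\right)^{2}} = - \frac{5802}{18 + 3 \left(-3 + 4225\right)^{2}} = - \frac{5802}{18 + 3 \cdot 4222^{2}} = - \frac{5802}{18 + 3 \cdot 17825284} = - \frac{5802}{18 + 53475852} = - \frac{5802}{53475870} = \left(-5802\right) \frac{1}{53475870} = - \frac{967}{8912645}$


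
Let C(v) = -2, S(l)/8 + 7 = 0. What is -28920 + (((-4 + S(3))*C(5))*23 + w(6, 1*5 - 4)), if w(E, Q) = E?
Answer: -26154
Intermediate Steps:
S(l) = -56 (S(l) = -56 + 8*0 = -56 + 0 = -56)
-28920 + (((-4 + S(3))*C(5))*23 + w(6, 1*5 - 4)) = -28920 + (((-4 - 56)*(-2))*23 + 6) = -28920 + (-60*(-2)*23 + 6) = -28920 + (120*23 + 6) = -28920 + (2760 + 6) = -28920 + 2766 = -26154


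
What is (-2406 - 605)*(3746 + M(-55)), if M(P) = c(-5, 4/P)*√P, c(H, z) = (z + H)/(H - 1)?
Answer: -11279206 - 280023*I*√55/110 ≈ -1.1279e+7 - 18879.0*I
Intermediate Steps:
c(H, z) = (H + z)/(-1 + H)
M(P) = √P*(⅚ - 2/(3*P)) (M(P) = ((-5 + 4/P)/(-1 - 5))*√P = ((-5 + 4/P)/(-6))*√P = (-(-5 + 4/P)/6)*√P = (⅚ - 2/(3*P))*√P = √P*(⅚ - 2/(3*P)))
(-2406 - 605)*(3746 + M(-55)) = (-2406 - 605)*(3746 + (-4 + 5*(-55))/(6*√(-55))) = -3011*(3746 + (-I*√55/55)*(-4 - 275)/6) = -3011*(3746 + (⅙)*(-I*√55/55)*(-279)) = -3011*(3746 + 93*I*√55/110) = -11279206 - 280023*I*√55/110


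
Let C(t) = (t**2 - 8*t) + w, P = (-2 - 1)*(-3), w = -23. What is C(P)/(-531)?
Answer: 14/531 ≈ 0.026365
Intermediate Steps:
P = 9 (P = -3*(-3) = 9)
C(t) = -23 + t**2 - 8*t (C(t) = (t**2 - 8*t) - 23 = -23 + t**2 - 8*t)
C(P)/(-531) = (-23 + 9**2 - 8*9)/(-531) = (-23 + 81 - 72)*(-1/531) = -14*(-1/531) = 14/531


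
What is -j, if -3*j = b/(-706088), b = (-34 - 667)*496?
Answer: 43462/264783 ≈ 0.16414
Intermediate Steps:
b = -347696 (b = -701*496 = -347696)
j = -43462/264783 (j = -(-347696)/(3*(-706088)) = -(-347696)*(-1)/(3*706088) = -1/3*43462/88261 = -43462/264783 ≈ -0.16414)
-j = -1*(-43462/264783) = 43462/264783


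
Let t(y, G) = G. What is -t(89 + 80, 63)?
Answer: -63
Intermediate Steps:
-t(89 + 80, 63) = -1*63 = -63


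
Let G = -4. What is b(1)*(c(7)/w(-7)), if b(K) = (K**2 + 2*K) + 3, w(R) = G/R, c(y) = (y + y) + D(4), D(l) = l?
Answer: 189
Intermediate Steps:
c(y) = 4 + 2*y (c(y) = (y + y) + 4 = 2*y + 4 = 4 + 2*y)
w(R) = -4/R
b(K) = 3 + K**2 + 2*K
b(1)*(c(7)/w(-7)) = (3 + 1**2 + 2*1)*((4 + 2*7)/((-4/(-7)))) = (3 + 1 + 2)*((4 + 14)/((-4*(-1/7)))) = 6*(18/(4/7)) = 6*(18*(7/4)) = 6*(63/2) = 189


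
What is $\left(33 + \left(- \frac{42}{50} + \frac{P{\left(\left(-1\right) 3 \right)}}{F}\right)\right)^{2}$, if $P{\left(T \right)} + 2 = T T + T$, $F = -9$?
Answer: $\frac{50922496}{50625} \approx 1005.9$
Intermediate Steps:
$P{\left(T \right)} = -2 + T + T^{2}$ ($P{\left(T \right)} = -2 + \left(T T + T\right) = -2 + \left(T^{2} + T\right) = -2 + \left(T + T^{2}\right) = -2 + T + T^{2}$)
$\left(33 + \left(- \frac{42}{50} + \frac{P{\left(\left(-1\right) 3 \right)}}{F}\right)\right)^{2} = \left(33 - \left(\frac{21}{25} - \frac{-2 - 3 + \left(\left(-1\right) 3\right)^{2}}{-9}\right)\right)^{2} = \left(33 - \left(\frac{21}{25} - \left(-2 - 3 + \left(-3\right)^{2}\right) \left(- \frac{1}{9}\right)\right)\right)^{2} = \left(33 - \left(\frac{21}{25} - \left(-2 - 3 + 9\right) \left(- \frac{1}{9}\right)\right)\right)^{2} = \left(33 + \left(- \frac{21}{25} + 4 \left(- \frac{1}{9}\right)\right)\right)^{2} = \left(33 - \frac{289}{225}\right)^{2} = \left(\frac{7136}{225}\right)^{2} = \frac{50922496}{50625}$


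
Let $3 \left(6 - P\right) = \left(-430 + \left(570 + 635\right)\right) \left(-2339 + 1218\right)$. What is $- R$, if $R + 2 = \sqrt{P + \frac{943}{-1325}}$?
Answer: $2 - \frac{2 \sqrt{45758128866}}{795} \approx -536.14$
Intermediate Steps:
$P = \frac{868793}{3}$ ($P = 6 - \frac{\left(-430 + \left(570 + 635\right)\right) \left(-2339 + 1218\right)}{3} = 6 - \frac{\left(-430 + 1205\right) \left(-1121\right)}{3} = 6 - \frac{775 \left(-1121\right)}{3} = 6 - - \frac{868775}{3} = 6 + \frac{868775}{3} = \frac{868793}{3} \approx 2.896 \cdot 10^{5}$)
$R = -2 + \frac{2 \sqrt{45758128866}}{795}$ ($R = -2 + \sqrt{\frac{868793}{3} + \frac{943}{-1325}} = -2 + \sqrt{\frac{868793}{3} + 943 \left(- \frac{1}{1325}\right)} = -2 + \sqrt{\frac{868793}{3} - \frac{943}{1325}} = -2 + \sqrt{\frac{1151147896}{3975}} = -2 + \frac{2 \sqrt{45758128866}}{795} \approx 536.14$)
$- R = - (-2 + \frac{2 \sqrt{45758128866}}{795}) = 2 - \frac{2 \sqrt{45758128866}}{795}$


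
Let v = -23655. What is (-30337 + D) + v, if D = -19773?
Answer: -73765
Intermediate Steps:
(-30337 + D) + v = (-30337 - 19773) - 23655 = -50110 - 23655 = -73765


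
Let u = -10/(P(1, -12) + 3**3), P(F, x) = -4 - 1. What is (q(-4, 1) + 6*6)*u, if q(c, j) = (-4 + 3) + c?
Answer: -155/11 ≈ -14.091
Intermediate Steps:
P(F, x) = -5
q(c, j) = -1 + c
u = -5/11 (u = -10/(-5 + 3**3) = -10/(-5 + 27) = -10/22 = -10*1/22 = -5/11 ≈ -0.45455)
(q(-4, 1) + 6*6)*u = ((-1 - 4) + 6*6)*(-5/11) = (-5 + 36)*(-5/11) = 31*(-5/11) = -155/11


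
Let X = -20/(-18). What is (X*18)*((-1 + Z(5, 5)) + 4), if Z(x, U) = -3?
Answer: 0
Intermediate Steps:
X = 10/9 (X = -20*(-1/18) = 10/9 ≈ 1.1111)
(X*18)*((-1 + Z(5, 5)) + 4) = ((10/9)*18)*((-1 - 3) + 4) = 20*(-4 + 4) = 20*0 = 0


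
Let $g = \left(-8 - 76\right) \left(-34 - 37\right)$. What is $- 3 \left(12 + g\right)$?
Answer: $-17928$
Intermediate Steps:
$g = 5964$ ($g = - 84 \left(-34 - 37\right) = \left(-84\right) \left(-71\right) = 5964$)
$- 3 \left(12 + g\right) = - 3 \left(12 + 5964\right) = \left(-3\right) 5976 = -17928$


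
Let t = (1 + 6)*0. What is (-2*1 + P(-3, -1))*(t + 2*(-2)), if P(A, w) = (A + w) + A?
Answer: 36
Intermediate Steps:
P(A, w) = w + 2*A
t = 0 (t = 7*0 = 0)
(-2*1 + P(-3, -1))*(t + 2*(-2)) = (-2*1 + (-1 + 2*(-3)))*(0 + 2*(-2)) = (-2 + (-1 - 6))*(0 - 4) = (-2 - 7)*(-4) = -9*(-4) = 36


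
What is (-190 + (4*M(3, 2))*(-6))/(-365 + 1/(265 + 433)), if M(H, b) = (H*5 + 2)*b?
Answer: 702188/254769 ≈ 2.7562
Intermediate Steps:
M(H, b) = b*(2 + 5*H) (M(H, b) = (5*H + 2)*b = (2 + 5*H)*b = b*(2 + 5*H))
(-190 + (4*M(3, 2))*(-6))/(-365 + 1/(265 + 433)) = (-190 + (4*(2*(2 + 5*3)))*(-6))/(-365 + 1/(265 + 433)) = (-190 + (4*(2*(2 + 15)))*(-6))/(-365 + 1/698) = (-190 + (4*(2*17))*(-6))/(-365 + 1/698) = (-190 + (4*34)*(-6))/(-254769/698) = (-190 + 136*(-6))*(-698/254769) = (-190 - 816)*(-698/254769) = -1006*(-698/254769) = 702188/254769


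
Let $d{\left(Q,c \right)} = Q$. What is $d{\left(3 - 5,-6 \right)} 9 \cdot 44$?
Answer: $-792$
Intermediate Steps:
$d{\left(3 - 5,-6 \right)} 9 \cdot 44 = \left(3 - 5\right) 9 \cdot 44 = \left(-2\right) 9 \cdot 44 = \left(-18\right) 44 = -792$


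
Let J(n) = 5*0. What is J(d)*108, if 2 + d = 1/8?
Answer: 0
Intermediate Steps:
d = -15/8 (d = -2 + 1/8 = -15/8 ≈ -1.8750)
J(n) = 0
J(d)*108 = 0*108 = 0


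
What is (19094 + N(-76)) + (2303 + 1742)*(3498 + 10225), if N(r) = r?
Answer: 55528553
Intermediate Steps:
(19094 + N(-76)) + (2303 + 1742)*(3498 + 10225) = (19094 - 76) + (2303 + 1742)*(3498 + 10225) = 19018 + 4045*13723 = 19018 + 55509535 = 55528553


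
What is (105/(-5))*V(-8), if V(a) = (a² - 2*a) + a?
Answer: -1512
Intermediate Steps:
V(a) = a² - a
(105/(-5))*V(-8) = (105/(-5))*(-8*(-1 - 8)) = (-⅕*105)*(-8*(-9)) = -21*72 = -1512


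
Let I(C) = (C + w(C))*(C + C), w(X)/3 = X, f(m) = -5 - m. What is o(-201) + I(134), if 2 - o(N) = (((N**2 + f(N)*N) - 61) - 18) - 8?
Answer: 142732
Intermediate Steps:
w(X) = 3*X
I(C) = 8*C**2 (I(C) = (C + 3*C)*(C + C) = (4*C)*(2*C) = 8*C**2)
o(N) = 89 - N**2 - N*(-5 - N) (o(N) = 2 - ((((N**2 + (-5 - N)*N) - 61) - 18) - 8) = 2 - ((((N**2 + N*(-5 - N)) - 61) - 18) - 8) = 2 - (((-61 + N**2 + N*(-5 - N)) - 18) - 8) = 2 - ((-79 + N**2 + N*(-5 - N)) - 8) = 2 - (-87 + N**2 + N*(-5 - N)) = 2 + (87 - N**2 - N*(-5 - N)) = 89 - N**2 - N*(-5 - N))
o(-201) + I(134) = (89 + 5*(-201)) + 8*134**2 = (89 - 1005) + 8*17956 = -916 + 143648 = 142732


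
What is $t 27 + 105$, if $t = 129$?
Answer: $3588$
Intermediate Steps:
$t 27 + 105 = 129 \cdot 27 + 105 = 3483 + 105 = 3588$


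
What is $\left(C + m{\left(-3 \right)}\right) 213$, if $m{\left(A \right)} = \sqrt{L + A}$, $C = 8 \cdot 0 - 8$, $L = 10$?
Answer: $-1704 + 213 \sqrt{7} \approx -1140.5$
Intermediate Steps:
$C = -8$ ($C = 0 - 8 = -8$)
$m{\left(A \right)} = \sqrt{10 + A}$
$\left(C + m{\left(-3 \right)}\right) 213 = \left(-8 + \sqrt{10 - 3}\right) 213 = \left(-8 + \sqrt{7}\right) 213 = -1704 + 213 \sqrt{7}$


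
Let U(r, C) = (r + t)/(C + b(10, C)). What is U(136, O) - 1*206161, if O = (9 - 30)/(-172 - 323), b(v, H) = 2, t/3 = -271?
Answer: -69587962/337 ≈ -2.0649e+5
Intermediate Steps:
t = -813 (t = 3*(-271) = -813)
O = 7/165 (O = -21/(-495) = -21*(-1/495) = 7/165 ≈ 0.042424)
U(r, C) = (-813 + r)/(2 + C) (U(r, C) = (r - 813)/(C + 2) = (-813 + r)/(2 + C))
U(136, O) - 1*206161 = (-813 + 136)/(2 + 7/165) - 1*206161 = -677/(337/165) - 206161 = (165/337)*(-677) - 206161 = -111705/337 - 206161 = -69587962/337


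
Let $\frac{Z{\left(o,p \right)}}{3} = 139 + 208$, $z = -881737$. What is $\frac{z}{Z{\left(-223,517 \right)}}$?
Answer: $- \frac{881737}{1041} \approx -847.01$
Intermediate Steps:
$Z{\left(o,p \right)} = 1041$ ($Z{\left(o,p \right)} = 3 \left(139 + 208\right) = 3 \cdot 347 = 1041$)
$\frac{z}{Z{\left(-223,517 \right)}} = - \frac{881737}{1041}$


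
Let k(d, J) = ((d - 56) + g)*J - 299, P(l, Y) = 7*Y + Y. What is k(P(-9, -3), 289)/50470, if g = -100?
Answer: -52319/50470 ≈ -1.0366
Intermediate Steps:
P(l, Y) = 8*Y
k(d, J) = -299 + J*(-156 + d) (k(d, J) = ((d - 56) - 100)*J - 299 = ((-56 + d) - 100)*J - 299 = (-156 + d)*J - 299 = J*(-156 + d) - 299 = -299 + J*(-156 + d))
k(P(-9, -3), 289)/50470 = (-299 - 156*289 + 289*(8*(-3)))/50470 = (-299 - 45084 + 289*(-24))*(1/50470) = (-299 - 45084 - 6936)*(1/50470) = -52319*1/50470 = -52319/50470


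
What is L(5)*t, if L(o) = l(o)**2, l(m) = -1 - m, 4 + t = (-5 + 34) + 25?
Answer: 1800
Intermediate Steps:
t = 50 (t = -4 + ((-5 + 34) + 25) = -4 + (29 + 25) = -4 + 54 = 50)
L(o) = (-1 - o)**2
L(5)*t = (1 + 5)**2*50 = 6**2*50 = 36*50 = 1800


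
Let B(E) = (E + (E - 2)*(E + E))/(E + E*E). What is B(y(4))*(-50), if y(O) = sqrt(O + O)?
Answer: -950/7 + 500*sqrt(2)/7 ≈ -34.699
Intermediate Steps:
y(O) = sqrt(2)*sqrt(O) (y(O) = sqrt(2*O) = sqrt(2)*sqrt(O))
B(E) = (E + 2*E*(-2 + E))/(E + E**2) (B(E) = (E + (-2 + E)*(2*E))/(E + E**2) = (E + 2*E*(-2 + E))/(E + E**2))
B(y(4))*(-50) = ((-3 + 2*(sqrt(2)*sqrt(4)))/(1 + sqrt(2)*sqrt(4)))*(-50) = ((-3 + 2*(sqrt(2)*2))/(1 + sqrt(2)*2))*(-50) = ((-3 + 2*(2*sqrt(2)))/(1 + 2*sqrt(2)))*(-50) = ((-3 + 4*sqrt(2))/(1 + 2*sqrt(2)))*(-50) = -50*(-3 + 4*sqrt(2))/(1 + 2*sqrt(2))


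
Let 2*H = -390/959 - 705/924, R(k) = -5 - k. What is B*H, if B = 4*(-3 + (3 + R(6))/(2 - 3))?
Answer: -246775/21098 ≈ -11.697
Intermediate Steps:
B = 20 (B = 4*(-3 + (3 + (-5 - 1*6))/(2 - 3)) = 4*(-3 + (3 + (-5 - 6))/(-1)) = 4*(-3 + (3 - 11)*(-1)) = 4*(-3 - 8*(-1)) = 4*(-3 + 8) = 4*5 = 20)
H = -49355/84392 (H = (-390/959 - 705/924)/2 = (-390*1/959 - 705*1/924)/2 = (-390/959 - 235/308)/2 = (½)*(-49355/42196) = -49355/84392 ≈ -0.58483)
B*H = 20*(-49355/84392) = -246775/21098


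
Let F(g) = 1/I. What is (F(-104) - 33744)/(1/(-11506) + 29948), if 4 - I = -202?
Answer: -39990616039/35491913761 ≈ -1.1268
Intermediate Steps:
I = 206 (I = 4 - 1*(-202) = 4 + 202 = 206)
F(g) = 1/206
(F(-104) - 33744)/(1/(-11506) + 29948) = (1/206 - 33744)/(1/(-11506) + 29948) = -6951263/(206*(-1/11506 + 29948)) = -6951263/(206*344581687/11506) = -6951263/206*11506/344581687 = -39990616039/35491913761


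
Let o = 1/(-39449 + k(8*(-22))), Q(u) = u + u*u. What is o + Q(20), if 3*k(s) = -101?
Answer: 49748157/118448 ≈ 420.00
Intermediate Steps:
k(s) = -101/3 (k(s) = (1/3)*(-101) = -101/3)
Q(u) = u + u**2
o = -3/118448 (o = 1/(-39449 - 101/3) = 1/(-118448/3) = -3/118448 ≈ -2.5328e-5)
o + Q(20) = -3/118448 + 20*(1 + 20) = -3/118448 + 20*21 = -3/118448 + 420 = 49748157/118448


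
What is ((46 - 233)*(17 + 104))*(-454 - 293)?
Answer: 16902369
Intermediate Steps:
((46 - 233)*(17 + 104))*(-454 - 293) = -187*121*(-747) = -22627*(-747) = 16902369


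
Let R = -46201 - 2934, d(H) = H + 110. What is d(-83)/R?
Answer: -27/49135 ≈ -0.00054951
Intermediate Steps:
d(H) = 110 + H
R = -49135
d(-83)/R = (110 - 83)/(-49135) = 27*(-1/49135) = -27/49135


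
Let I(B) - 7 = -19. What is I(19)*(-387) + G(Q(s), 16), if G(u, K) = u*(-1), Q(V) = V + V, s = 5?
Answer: 4634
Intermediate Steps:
I(B) = -12 (I(B) = 7 - 19 = -12)
Q(V) = 2*V
G(u, K) = -u
I(19)*(-387) + G(Q(s), 16) = -12*(-387) - 2*5 = 4644 - 1*10 = 4644 - 10 = 4634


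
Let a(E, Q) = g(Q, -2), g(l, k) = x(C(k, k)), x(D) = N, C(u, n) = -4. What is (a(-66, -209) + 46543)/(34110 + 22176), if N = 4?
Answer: 46547/56286 ≈ 0.82697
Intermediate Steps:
x(D) = 4
g(l, k) = 4
a(E, Q) = 4
(a(-66, -209) + 46543)/(34110 + 22176) = (4 + 46543)/(34110 + 22176) = 46547/56286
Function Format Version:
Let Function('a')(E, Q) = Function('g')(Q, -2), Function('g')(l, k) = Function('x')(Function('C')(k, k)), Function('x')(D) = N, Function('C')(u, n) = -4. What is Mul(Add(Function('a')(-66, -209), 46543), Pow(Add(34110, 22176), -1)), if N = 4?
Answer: Rational(46547, 56286) ≈ 0.82697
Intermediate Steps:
Function('x')(D) = 4
Function('g')(l, k) = 4
Function('a')(E, Q) = 4
Mul(Add(Function('a')(-66, -209), 46543), Pow(Add(34110, 22176), -1)) = Mul(Add(4, 46543), Pow(Add(34110, 22176), -1)) = Mul(46547, Pow(56286, -1)) = Mul(46547, Rational(1, 56286)) = Rational(46547, 56286)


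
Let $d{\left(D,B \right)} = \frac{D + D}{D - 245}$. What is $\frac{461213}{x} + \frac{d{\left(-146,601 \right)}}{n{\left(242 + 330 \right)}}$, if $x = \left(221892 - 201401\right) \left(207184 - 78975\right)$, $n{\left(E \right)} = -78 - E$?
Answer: $- \frac{324952428399}{333842623409425} \approx -0.00097337$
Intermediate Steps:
$d{\left(D,B \right)} = \frac{2 D}{-245 + D}$
$x = 2627130619$ ($x = 20491 \cdot 128209 = 2627130619$)
$\frac{461213}{x} + \frac{d{\left(-146,601 \right)}}{n{\left(242 + 330 \right)}} = \frac{461213}{2627130619} + \frac{2 \left(-146\right) \frac{1}{-245 - 146}}{-78 - \left(242 + 330\right)} = 461213 \cdot \frac{1}{2627130619} + \frac{2 \left(-146\right) \frac{1}{-391}}{-78 - 572} = \frac{461213}{2627130619} + \frac{2 \left(-146\right) \left(- \frac{1}{391}\right)}{-78 - 572} = \frac{461213}{2627130619} + \frac{292}{391 \left(-650\right)} = \frac{461213}{2627130619} + \frac{292}{391} \left(- \frac{1}{650}\right) = \frac{461213}{2627130619} - \frac{146}{127075} = - \frac{324952428399}{333842623409425}$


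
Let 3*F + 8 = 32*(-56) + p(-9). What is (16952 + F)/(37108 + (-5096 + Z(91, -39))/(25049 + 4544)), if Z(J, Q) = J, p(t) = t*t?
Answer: 484703747/1098132039 ≈ 0.44139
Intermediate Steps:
p(t) = t**2
F = -573 (F = -8/3 + (32*(-56) + (-9)**2)/3 = -8/3 + (-1792 + 81)/3 = -8/3 + (1/3)*(-1711) = -8/3 - 1711/3 = -573)
(16952 + F)/(37108 + (-5096 + Z(91, -39))/(25049 + 4544)) = (16952 - 573)/(37108 + (-5096 + 91)/(25049 + 4544)) = 16379/(37108 - 5005/29593) = 16379/(1098132039/29593) = 16379*(29593/1098132039) = 484703747/1098132039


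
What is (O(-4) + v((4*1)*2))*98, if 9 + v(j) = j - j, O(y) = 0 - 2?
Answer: -1078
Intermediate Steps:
O(y) = -2
v(j) = -9 (v(j) = -9 + (j - j) = -9 + 0 = -9)
(O(-4) + v((4*1)*2))*98 = (-2 - 9)*98 = -11*98 = -1078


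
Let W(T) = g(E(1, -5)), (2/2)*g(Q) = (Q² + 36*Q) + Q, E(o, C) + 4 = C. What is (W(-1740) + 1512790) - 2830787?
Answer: -1318249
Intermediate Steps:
E(o, C) = -4 + C
g(Q) = Q² + 37*Q (g(Q) = (Q² + 36*Q) + Q = Q² + 37*Q)
W(T) = -252 (W(T) = (-4 - 5)*(37 + (-4 - 5)) = -9*(37 - 9) = -9*28 = -252)
(W(-1740) + 1512790) - 2830787 = (-252 + 1512790) - 2830787 = 1512538 - 2830787 = -1318249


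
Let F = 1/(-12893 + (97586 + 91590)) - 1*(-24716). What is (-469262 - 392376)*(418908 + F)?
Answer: -67382994969373334/176283 ≈ -3.8224e+11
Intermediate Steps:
F = 4357010629/176283 (F = 1/(-12893 + 189176) + 24716 = 1/176283 + 24716 = 4357010629/176283 ≈ 24716.)
(-469262 - 392376)*(418908 + F) = (-469262 - 392376)*(418908 + 4357010629/176283) = -861638*78203369593/176283 = -67382994969373334/176283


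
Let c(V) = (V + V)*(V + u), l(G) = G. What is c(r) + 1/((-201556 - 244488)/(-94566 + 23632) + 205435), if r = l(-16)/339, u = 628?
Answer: -1838336728076231/31013288322141 ≈ -59.276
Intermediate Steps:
r = -16/339 ≈ -0.047198
c(V) = 2*V*(628 + V) (c(V) = (V + V)*(V + 628) = (2*V)*(628 + V) = 2*V*(628 + V))
c(r) + 1/((-201556 - 244488)/(-94566 + 23632) + 205435) = 2*(-16/339)*(628 - 16/339) + 1/((-201556 - 244488)/(-94566 + 23632) + 205435) = 2*(-16/339)*(212876/339) + 1/(-446044/(-70934) + 205435) = -6812032/114921 + 1/(-446044*(-1/70934) + 205435) = -6812032/114921 + 1/(223022/35467 + 205435) = -6812032/114921 + 1/(7286386167/35467) = -6812032/114921 + 35467/7286386167 = -1838336728076231/31013288322141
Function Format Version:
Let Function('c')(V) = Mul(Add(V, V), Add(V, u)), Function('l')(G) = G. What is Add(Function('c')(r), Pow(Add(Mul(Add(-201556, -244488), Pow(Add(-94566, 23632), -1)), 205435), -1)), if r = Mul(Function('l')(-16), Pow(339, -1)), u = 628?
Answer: Rational(-1838336728076231, 31013288322141) ≈ -59.276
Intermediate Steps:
r = Rational(-16, 339) (r = Mul(-16, Pow(339, -1)) = Mul(-16, Rational(1, 339)) = Rational(-16, 339) ≈ -0.047198)
Function('c')(V) = Mul(2, V, Add(628, V)) (Function('c')(V) = Mul(Add(V, V), Add(V, 628)) = Mul(Mul(2, V), Add(628, V)) = Mul(2, V, Add(628, V)))
Add(Function('c')(r), Pow(Add(Mul(Add(-201556, -244488), Pow(Add(-94566, 23632), -1)), 205435), -1)) = Add(Mul(2, Rational(-16, 339), Add(628, Rational(-16, 339))), Pow(Add(Mul(Add(-201556, -244488), Pow(Add(-94566, 23632), -1)), 205435), -1)) = Add(Mul(2, Rational(-16, 339), Rational(212876, 339)), Pow(Add(Mul(-446044, Pow(-70934, -1)), 205435), -1)) = Add(Rational(-6812032, 114921), Pow(Add(Mul(-446044, Rational(-1, 70934)), 205435), -1)) = Add(Rational(-6812032, 114921), Pow(Add(Rational(223022, 35467), 205435), -1)) = Add(Rational(-6812032, 114921), Pow(Rational(7286386167, 35467), -1)) = Add(Rational(-6812032, 114921), Rational(35467, 7286386167)) = Rational(-1838336728076231, 31013288322141)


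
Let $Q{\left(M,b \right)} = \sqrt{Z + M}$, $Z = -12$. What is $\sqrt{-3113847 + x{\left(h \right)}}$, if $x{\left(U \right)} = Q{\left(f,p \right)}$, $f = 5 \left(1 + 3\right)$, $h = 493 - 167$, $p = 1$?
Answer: $\sqrt{-3113847 + 2 \sqrt{2}} \approx 1764.6 i$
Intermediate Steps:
$h = 326$
$f = 20$ ($f = 5 \cdot 4 = 20$)
$Q{\left(M,b \right)} = \sqrt{-12 + M}$
$x{\left(U \right)} = 2 \sqrt{2}$ ($x{\left(U \right)} = \sqrt{-12 + 20} = \sqrt{8} = 2 \sqrt{2}$)
$\sqrt{-3113847 + x{\left(h \right)}} = \sqrt{-3113847 + 2 \sqrt{2}}$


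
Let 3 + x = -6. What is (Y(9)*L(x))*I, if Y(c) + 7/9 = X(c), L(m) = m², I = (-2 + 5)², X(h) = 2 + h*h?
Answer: 59940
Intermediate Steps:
x = -9 (x = -3 - 6 = -9)
X(h) = 2 + h²
I = 9 (I = 3² = 9)
Y(c) = 11/9 + c² (Y(c) = -7/9 + (2 + c²) = 11/9 + c²)
(Y(9)*L(x))*I = ((11/9 + 9²)*(-9)²)*9 = ((11/9 + 81)*81)*9 = ((740/9)*81)*9 = 6660*9 = 59940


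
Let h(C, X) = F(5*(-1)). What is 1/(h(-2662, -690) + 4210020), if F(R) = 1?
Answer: 1/4210021 ≈ 2.3753e-7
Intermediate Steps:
h(C, X) = 1
1/(h(-2662, -690) + 4210020) = 1/(1 + 4210020) = 1/4210021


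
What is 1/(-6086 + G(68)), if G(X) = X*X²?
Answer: 1/308346 ≈ 3.2431e-6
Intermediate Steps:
G(X) = X³
1/(-6086 + G(68)) = 1/(-6086 + 68³) = 1/(-6086 + 314432) = 1/308346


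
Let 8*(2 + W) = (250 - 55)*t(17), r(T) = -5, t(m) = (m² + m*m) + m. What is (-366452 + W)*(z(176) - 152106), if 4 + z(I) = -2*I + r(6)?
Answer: 429287152469/8 ≈ 5.3661e+10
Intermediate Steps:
t(m) = m + 2*m² (t(m) = (m² + m²) + m = 2*m² + m = m + 2*m²)
z(I) = -9 - 2*I (z(I) = -4 + (-2*I - 5) = -4 + (-5 - 2*I) = -9 - 2*I)
W = 116009/8 (W = -2 + ((250 - 55)*(17*(1 + 2*17)))/8 = -2 + (195*(17*(1 + 34)))/8 = -2 + (195*(17*35))/8 = -2 + (195*595)/8 = -2 + (⅛)*116025 = -2 + 116025/8 = 116009/8 ≈ 14501.)
(-366452 + W)*(z(176) - 152106) = (-366452 + 116009/8)*((-9 - 2*176) - 152106) = -2815607*((-9 - 352) - 152106)/8 = -2815607*(-361 - 152106)/8 = -2815607/8*(-152467) = 429287152469/8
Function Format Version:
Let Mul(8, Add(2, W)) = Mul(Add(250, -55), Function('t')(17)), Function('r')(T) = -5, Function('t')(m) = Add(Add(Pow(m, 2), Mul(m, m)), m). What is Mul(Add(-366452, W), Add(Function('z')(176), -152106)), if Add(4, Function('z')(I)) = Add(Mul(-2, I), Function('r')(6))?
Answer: Rational(429287152469, 8) ≈ 5.3661e+10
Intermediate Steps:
Function('t')(m) = Add(m, Mul(2, Pow(m, 2))) (Function('t')(m) = Add(Add(Pow(m, 2), Pow(m, 2)), m) = Add(Mul(2, Pow(m, 2)), m) = Add(m, Mul(2, Pow(m, 2))))
Function('z')(I) = Add(-9, Mul(-2, I)) (Function('z')(I) = Add(-4, Add(Mul(-2, I), -5)) = Add(-4, Add(-5, Mul(-2, I))) = Add(-9, Mul(-2, I)))
W = Rational(116009, 8) (W = Add(-2, Mul(Rational(1, 8), Mul(Add(250, -55), Mul(17, Add(1, Mul(2, 17)))))) = Add(-2, Mul(Rational(1, 8), Mul(195, Mul(17, Add(1, 34))))) = Add(-2, Mul(Rational(1, 8), Mul(195, Mul(17, 35)))) = Add(-2, Mul(Rational(1, 8), Mul(195, 595))) = Add(-2, Mul(Rational(1, 8), 116025)) = Add(-2, Rational(116025, 8)) = Rational(116009, 8) ≈ 14501.)
Mul(Add(-366452, W), Add(Function('z')(176), -152106)) = Mul(Add(-366452, Rational(116009, 8)), Add(Add(-9, Mul(-2, 176)), -152106)) = Mul(Rational(-2815607, 8), Add(Add(-9, -352), -152106)) = Mul(Rational(-2815607, 8), Add(-361, -152106)) = Mul(Rational(-2815607, 8), -152467) = Rational(429287152469, 8)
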